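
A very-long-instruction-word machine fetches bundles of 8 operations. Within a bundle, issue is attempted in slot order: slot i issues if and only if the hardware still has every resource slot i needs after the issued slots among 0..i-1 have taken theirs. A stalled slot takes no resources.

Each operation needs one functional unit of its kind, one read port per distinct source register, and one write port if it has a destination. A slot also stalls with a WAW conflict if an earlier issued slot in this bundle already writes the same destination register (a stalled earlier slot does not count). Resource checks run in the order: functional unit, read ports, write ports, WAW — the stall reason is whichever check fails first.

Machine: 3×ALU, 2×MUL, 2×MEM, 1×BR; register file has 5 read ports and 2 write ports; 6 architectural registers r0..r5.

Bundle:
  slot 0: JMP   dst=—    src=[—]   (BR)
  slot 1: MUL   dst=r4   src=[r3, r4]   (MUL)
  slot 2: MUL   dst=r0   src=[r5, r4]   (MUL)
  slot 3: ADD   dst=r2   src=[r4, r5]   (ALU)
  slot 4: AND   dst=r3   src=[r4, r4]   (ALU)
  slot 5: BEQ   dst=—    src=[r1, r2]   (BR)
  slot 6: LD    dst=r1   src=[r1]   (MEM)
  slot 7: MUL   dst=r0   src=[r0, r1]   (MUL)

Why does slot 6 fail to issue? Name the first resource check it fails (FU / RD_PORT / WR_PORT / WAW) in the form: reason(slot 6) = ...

(0) want 1×BR +0rd +0wr — yes → AL3|MU2|ME2|BR0|rd5|wr2
(1) want 1×MUL +2rd +1wr — yes → AL3|MU1|ME2|BR0|rd3|wr1
(2) want 1×MUL +2rd +1wr — yes → AL3|MU0|ME2|BR0|rd1|wr0
(3) want 1×ALU +2rd +1wr — RD_PORT → AL3|MU0|ME2|BR0|rd1|wr0
(4) want 1×ALU +1rd +1wr — WR_PORT → AL3|MU0|ME2|BR0|rd1|wr0
(5) want 1×BR +2rd +0wr — FU → AL3|MU0|ME2|BR0|rd1|wr0
(6) want 1×MEM +1rd +1wr — WR_PORT → AL3|MU0|ME2|BR0|rd1|wr0
(7) want 1×MUL +2rd +1wr — FU → AL3|MU0|ME2|BR0|rd1|wr0

reason(slot 6) = WR_PORT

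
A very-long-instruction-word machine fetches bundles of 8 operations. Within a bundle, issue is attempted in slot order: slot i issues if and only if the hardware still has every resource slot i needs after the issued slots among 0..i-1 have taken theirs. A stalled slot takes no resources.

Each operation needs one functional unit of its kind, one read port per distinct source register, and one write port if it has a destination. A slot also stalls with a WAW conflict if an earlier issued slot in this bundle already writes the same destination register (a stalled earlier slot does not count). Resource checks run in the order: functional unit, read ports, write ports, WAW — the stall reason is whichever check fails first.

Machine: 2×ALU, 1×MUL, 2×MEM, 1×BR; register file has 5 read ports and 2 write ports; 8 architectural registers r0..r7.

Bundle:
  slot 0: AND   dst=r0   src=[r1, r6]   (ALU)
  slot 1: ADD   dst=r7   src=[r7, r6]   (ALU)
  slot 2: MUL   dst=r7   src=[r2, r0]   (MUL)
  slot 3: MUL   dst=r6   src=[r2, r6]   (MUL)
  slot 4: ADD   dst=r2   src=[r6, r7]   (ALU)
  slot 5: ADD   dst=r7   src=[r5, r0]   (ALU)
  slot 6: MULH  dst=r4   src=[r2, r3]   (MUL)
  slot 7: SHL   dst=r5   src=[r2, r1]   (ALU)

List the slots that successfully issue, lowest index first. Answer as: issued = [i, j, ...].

issued = [0, 1]

  0. ALU→r0 ⇒ go  {1A/1Mu/2Ld/1B | 3r 1w}
  1. ALU→r7 ⇒ go  {0A/1Mu/2Ld/1B | 1r 0w}
  2. MUL→r7 ⇒ no(RD_PORT)  {0A/1Mu/2Ld/1B | 1r 0w}
  3. MUL→r6 ⇒ no(RD_PORT)  {0A/1Mu/2Ld/1B | 1r 0w}
  4. ALU→r2 ⇒ no(FU)  {0A/1Mu/2Ld/1B | 1r 0w}
  5. ALU→r7 ⇒ no(FU)  {0A/1Mu/2Ld/1B | 1r 0w}
  6. MUL→r4 ⇒ no(RD_PORT)  {0A/1Mu/2Ld/1B | 1r 0w}
  7. ALU→r5 ⇒ no(FU)  {0A/1Mu/2Ld/1B | 1r 0w}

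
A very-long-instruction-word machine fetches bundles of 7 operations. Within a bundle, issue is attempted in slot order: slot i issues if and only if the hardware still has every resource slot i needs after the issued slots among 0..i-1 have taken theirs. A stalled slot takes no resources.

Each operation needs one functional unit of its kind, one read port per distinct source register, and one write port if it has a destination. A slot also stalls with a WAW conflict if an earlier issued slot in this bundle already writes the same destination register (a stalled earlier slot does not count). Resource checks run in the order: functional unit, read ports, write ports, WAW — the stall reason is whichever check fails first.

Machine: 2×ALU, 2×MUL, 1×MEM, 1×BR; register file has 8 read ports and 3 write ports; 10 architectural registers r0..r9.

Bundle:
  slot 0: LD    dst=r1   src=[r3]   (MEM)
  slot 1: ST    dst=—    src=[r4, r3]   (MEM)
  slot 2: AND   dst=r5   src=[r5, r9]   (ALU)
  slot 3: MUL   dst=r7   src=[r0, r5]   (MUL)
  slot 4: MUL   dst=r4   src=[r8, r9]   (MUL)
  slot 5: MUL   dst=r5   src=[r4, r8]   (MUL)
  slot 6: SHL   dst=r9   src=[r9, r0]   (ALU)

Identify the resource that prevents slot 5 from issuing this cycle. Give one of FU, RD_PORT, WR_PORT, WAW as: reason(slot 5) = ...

reason(slot 5) = WR_PORT

slot 0 (MEM): ISSUE — free A2,Mu2,Ld0,B1 rp7 wp2
slot 1 (MEM): stall FU — free A2,Mu2,Ld0,B1 rp7 wp2
slot 2 (ALU): ISSUE — free A1,Mu2,Ld0,B1 rp5 wp1
slot 3 (MUL): ISSUE — free A1,Mu1,Ld0,B1 rp3 wp0
slot 4 (MUL): stall WR_PORT — free A1,Mu1,Ld0,B1 rp3 wp0
slot 5 (MUL): stall WR_PORT — free A1,Mu1,Ld0,B1 rp3 wp0
slot 6 (ALU): stall WR_PORT — free A1,Mu1,Ld0,B1 rp3 wp0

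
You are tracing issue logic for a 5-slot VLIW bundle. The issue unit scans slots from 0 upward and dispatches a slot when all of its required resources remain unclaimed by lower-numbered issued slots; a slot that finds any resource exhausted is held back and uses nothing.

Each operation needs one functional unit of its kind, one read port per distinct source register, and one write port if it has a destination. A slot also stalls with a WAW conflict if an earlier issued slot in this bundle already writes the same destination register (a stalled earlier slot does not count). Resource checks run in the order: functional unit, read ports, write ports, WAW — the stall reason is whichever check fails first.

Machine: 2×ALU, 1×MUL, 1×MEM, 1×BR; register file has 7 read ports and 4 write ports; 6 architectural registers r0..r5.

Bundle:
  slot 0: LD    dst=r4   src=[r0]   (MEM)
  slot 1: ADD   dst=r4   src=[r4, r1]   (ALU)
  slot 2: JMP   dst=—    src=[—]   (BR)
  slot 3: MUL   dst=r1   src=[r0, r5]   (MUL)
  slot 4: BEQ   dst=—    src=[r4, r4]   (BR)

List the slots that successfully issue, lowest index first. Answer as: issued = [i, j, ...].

issued = [0, 2, 3]

[0] MEM needs rd=1 wr=1: ok; after: ALU=2 MUL=1 MEM=0 BR=1, R=6, W=3
[1] ALU needs rd=2 wr=1: WAW; after: ALU=2 MUL=1 MEM=0 BR=1, R=6, W=3
[2] BR needs rd=0 wr=0: ok; after: ALU=2 MUL=1 MEM=0 BR=0, R=6, W=3
[3] MUL needs rd=2 wr=1: ok; after: ALU=2 MUL=0 MEM=0 BR=0, R=4, W=2
[4] BR needs rd=1 wr=0: FU; after: ALU=2 MUL=0 MEM=0 BR=0, R=4, W=2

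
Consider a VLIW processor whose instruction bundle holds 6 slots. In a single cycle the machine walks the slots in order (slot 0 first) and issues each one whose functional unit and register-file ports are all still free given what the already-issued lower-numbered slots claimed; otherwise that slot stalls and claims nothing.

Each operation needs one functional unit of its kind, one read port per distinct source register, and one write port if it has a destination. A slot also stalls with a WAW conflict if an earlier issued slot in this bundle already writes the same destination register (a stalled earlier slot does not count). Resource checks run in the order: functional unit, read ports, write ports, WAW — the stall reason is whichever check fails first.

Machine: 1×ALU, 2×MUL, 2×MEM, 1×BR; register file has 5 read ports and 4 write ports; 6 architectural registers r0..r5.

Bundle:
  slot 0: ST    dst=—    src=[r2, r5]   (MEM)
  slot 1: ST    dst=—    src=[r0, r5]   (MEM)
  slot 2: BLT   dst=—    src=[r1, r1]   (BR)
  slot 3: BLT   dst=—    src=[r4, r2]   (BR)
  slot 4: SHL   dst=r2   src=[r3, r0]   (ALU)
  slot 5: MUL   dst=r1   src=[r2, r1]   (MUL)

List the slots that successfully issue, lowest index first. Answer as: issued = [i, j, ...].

issued = [0, 1, 2]

#0 MEM src=r2,r5 dispatched  <A:1 Mu:2 Ld:1 B:1 rd:3 wr:4>
#1 MEM src=r0,r5 dispatched  <A:1 Mu:2 Ld:0 B:1 rd:1 wr:4>
#2 BR src=r1,r1 dispatched  <A:1 Mu:2 Ld:0 B:0 rd:0 wr:4>
#3 BR src=r4,r2 held:FU  <A:1 Mu:2 Ld:0 B:0 rd:0 wr:4>
#4 ALU src=r3,r0 held:RD_PORT  <A:1 Mu:2 Ld:0 B:0 rd:0 wr:4>
#5 MUL src=r2,r1 held:RD_PORT  <A:1 Mu:2 Ld:0 B:0 rd:0 wr:4>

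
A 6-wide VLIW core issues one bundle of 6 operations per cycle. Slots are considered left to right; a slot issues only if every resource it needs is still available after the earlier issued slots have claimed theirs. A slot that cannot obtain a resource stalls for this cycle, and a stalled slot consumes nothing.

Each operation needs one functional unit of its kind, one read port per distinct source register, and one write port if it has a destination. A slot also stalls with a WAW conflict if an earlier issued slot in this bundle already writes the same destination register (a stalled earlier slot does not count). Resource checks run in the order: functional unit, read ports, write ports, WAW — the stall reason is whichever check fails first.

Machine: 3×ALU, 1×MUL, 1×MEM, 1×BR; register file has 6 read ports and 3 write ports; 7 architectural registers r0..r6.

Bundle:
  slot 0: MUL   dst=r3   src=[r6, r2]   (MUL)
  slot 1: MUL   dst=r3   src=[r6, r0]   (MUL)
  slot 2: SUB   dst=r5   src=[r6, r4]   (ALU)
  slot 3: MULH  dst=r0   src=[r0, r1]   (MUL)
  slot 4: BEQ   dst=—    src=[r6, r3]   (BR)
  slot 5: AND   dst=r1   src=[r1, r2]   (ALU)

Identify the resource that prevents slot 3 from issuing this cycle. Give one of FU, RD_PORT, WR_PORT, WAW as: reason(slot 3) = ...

reason(slot 3) = FU

  0. MUL→r3 ⇒ go  {3A/0Mu/1Ld/1B | 4r 2w}
  1. MUL→r3 ⇒ no(FU)  {3A/0Mu/1Ld/1B | 4r 2w}
  2. ALU→r5 ⇒ go  {2A/0Mu/1Ld/1B | 2r 1w}
  3. MUL→r0 ⇒ no(FU)  {2A/0Mu/1Ld/1B | 2r 1w}
  4. BR ⇒ go  {2A/0Mu/1Ld/0B | 0r 1w}
  5. ALU→r1 ⇒ no(RD_PORT)  {2A/0Mu/1Ld/0B | 0r 1w}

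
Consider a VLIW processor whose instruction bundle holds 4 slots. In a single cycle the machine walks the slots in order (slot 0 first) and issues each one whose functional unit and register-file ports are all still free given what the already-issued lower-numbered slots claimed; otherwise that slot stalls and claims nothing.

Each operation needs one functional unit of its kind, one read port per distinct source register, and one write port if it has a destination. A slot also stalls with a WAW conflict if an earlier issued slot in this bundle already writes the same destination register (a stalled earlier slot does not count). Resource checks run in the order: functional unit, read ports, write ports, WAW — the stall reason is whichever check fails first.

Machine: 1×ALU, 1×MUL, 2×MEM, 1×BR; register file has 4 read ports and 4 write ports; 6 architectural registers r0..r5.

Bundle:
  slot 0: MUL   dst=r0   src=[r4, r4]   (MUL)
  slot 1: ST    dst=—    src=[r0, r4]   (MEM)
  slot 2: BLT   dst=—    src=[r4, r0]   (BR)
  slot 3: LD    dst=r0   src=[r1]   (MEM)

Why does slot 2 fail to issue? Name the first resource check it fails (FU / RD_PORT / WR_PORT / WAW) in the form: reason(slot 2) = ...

reason(slot 2) = RD_PORT

slot 0 (MUL): ISSUE — free A1,Mu0,Ld2,B1 rp3 wp3
slot 1 (MEM): ISSUE — free A1,Mu0,Ld1,B1 rp1 wp3
slot 2 (BR): stall RD_PORT — free A1,Mu0,Ld1,B1 rp1 wp3
slot 3 (MEM): stall WAW — free A1,Mu0,Ld1,B1 rp1 wp3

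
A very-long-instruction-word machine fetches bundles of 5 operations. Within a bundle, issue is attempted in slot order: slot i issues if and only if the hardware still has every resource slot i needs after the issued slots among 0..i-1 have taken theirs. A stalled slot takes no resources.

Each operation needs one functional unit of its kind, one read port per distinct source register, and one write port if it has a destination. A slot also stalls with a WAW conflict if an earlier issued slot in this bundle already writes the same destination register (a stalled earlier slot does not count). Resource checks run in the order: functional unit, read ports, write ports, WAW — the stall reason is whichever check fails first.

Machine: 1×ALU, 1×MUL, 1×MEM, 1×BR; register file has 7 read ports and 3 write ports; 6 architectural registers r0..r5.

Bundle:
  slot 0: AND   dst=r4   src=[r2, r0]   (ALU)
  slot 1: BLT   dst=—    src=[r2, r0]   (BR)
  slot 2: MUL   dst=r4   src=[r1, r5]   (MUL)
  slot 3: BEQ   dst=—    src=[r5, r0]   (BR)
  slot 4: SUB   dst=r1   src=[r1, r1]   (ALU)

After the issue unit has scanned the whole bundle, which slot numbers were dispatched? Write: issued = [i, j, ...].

issued = [0, 1]

  0. ALU→r4 ⇒ go  {0A/1Mu/1Ld/1B | 5r 2w}
  1. BR ⇒ go  {0A/1Mu/1Ld/0B | 3r 2w}
  2. MUL→r4 ⇒ no(WAW)  {0A/1Mu/1Ld/0B | 3r 2w}
  3. BR ⇒ no(FU)  {0A/1Mu/1Ld/0B | 3r 2w}
  4. ALU→r1 ⇒ no(FU)  {0A/1Mu/1Ld/0B | 3r 2w}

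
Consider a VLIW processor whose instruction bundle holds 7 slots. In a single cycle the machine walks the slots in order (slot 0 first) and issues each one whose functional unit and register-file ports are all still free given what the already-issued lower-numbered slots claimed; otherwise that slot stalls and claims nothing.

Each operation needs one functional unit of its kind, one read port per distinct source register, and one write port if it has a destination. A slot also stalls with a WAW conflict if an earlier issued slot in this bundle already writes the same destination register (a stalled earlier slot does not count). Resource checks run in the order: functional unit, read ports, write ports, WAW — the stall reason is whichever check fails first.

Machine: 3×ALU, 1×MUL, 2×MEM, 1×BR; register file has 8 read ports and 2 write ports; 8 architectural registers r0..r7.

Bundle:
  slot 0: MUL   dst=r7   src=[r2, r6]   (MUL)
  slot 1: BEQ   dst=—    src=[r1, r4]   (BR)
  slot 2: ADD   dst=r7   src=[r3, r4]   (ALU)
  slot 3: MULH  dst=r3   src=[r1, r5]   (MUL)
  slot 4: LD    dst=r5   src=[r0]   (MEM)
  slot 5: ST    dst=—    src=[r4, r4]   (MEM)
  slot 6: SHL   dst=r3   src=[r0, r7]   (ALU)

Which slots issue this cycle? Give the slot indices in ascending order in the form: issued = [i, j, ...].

  0. MUL→r7 ⇒ go  {3A/0Mu/2Ld/1B | 6r 1w}
  1. BR ⇒ go  {3A/0Mu/2Ld/0B | 4r 1w}
  2. ALU→r7 ⇒ no(WAW)  {3A/0Mu/2Ld/0B | 4r 1w}
  3. MUL→r3 ⇒ no(FU)  {3A/0Mu/2Ld/0B | 4r 1w}
  4. MEM→r5 ⇒ go  {3A/0Mu/1Ld/0B | 3r 0w}
  5. MEM ⇒ go  {3A/0Mu/0Ld/0B | 2r 0w}
  6. ALU→r3 ⇒ no(WR_PORT)  {3A/0Mu/0Ld/0B | 2r 0w}

issued = [0, 1, 4, 5]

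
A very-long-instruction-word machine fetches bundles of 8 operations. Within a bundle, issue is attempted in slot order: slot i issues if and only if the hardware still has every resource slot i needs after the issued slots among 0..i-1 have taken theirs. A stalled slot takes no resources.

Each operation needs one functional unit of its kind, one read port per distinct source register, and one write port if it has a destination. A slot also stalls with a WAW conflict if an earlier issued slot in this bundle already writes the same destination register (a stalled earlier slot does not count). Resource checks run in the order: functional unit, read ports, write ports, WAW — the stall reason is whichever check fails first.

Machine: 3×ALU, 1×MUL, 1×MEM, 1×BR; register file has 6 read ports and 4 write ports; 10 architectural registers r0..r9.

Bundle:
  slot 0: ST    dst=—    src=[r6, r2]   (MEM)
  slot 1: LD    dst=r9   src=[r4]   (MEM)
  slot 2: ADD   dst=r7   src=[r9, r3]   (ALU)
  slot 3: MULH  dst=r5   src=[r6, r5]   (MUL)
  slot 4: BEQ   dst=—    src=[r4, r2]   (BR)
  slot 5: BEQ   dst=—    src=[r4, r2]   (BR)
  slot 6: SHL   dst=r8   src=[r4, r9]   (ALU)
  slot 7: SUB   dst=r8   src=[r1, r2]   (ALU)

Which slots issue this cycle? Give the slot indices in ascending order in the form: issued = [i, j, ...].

(0) want 1×MEM +2rd +0wr — yes → AL3|MU1|ME0|BR1|rd4|wr4
(1) want 1×MEM +1rd +1wr — FU → AL3|MU1|ME0|BR1|rd4|wr4
(2) want 1×ALU +2rd +1wr — yes → AL2|MU1|ME0|BR1|rd2|wr3
(3) want 1×MUL +2rd +1wr — yes → AL2|MU0|ME0|BR1|rd0|wr2
(4) want 1×BR +2rd +0wr — RD_PORT → AL2|MU0|ME0|BR1|rd0|wr2
(5) want 1×BR +2rd +0wr — RD_PORT → AL2|MU0|ME0|BR1|rd0|wr2
(6) want 1×ALU +2rd +1wr — RD_PORT → AL2|MU0|ME0|BR1|rd0|wr2
(7) want 1×ALU +2rd +1wr — RD_PORT → AL2|MU0|ME0|BR1|rd0|wr2

issued = [0, 2, 3]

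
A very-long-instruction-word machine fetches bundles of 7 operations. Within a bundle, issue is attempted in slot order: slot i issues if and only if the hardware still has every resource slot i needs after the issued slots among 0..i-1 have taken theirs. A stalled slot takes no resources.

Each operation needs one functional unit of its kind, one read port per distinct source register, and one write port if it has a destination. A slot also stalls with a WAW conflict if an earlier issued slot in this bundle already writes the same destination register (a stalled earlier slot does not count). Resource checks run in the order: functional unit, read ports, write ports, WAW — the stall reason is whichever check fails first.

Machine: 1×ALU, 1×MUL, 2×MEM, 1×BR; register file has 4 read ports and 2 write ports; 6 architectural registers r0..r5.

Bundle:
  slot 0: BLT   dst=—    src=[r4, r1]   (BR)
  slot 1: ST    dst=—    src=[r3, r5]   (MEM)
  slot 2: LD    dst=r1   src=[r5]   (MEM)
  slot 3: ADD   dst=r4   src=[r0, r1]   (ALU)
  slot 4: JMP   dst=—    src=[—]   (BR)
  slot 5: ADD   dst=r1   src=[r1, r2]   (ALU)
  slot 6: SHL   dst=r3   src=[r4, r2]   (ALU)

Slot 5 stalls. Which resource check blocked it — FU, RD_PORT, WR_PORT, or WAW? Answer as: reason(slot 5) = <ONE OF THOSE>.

reason(slot 5) = RD_PORT

slot 0 (BR): ISSUE — free A1,Mu1,Ld2,B0 rp2 wp2
slot 1 (MEM): ISSUE — free A1,Mu1,Ld1,B0 rp0 wp2
slot 2 (MEM): stall RD_PORT — free A1,Mu1,Ld1,B0 rp0 wp2
slot 3 (ALU): stall RD_PORT — free A1,Mu1,Ld1,B0 rp0 wp2
slot 4 (BR): stall FU — free A1,Mu1,Ld1,B0 rp0 wp2
slot 5 (ALU): stall RD_PORT — free A1,Mu1,Ld1,B0 rp0 wp2
slot 6 (ALU): stall RD_PORT — free A1,Mu1,Ld1,B0 rp0 wp2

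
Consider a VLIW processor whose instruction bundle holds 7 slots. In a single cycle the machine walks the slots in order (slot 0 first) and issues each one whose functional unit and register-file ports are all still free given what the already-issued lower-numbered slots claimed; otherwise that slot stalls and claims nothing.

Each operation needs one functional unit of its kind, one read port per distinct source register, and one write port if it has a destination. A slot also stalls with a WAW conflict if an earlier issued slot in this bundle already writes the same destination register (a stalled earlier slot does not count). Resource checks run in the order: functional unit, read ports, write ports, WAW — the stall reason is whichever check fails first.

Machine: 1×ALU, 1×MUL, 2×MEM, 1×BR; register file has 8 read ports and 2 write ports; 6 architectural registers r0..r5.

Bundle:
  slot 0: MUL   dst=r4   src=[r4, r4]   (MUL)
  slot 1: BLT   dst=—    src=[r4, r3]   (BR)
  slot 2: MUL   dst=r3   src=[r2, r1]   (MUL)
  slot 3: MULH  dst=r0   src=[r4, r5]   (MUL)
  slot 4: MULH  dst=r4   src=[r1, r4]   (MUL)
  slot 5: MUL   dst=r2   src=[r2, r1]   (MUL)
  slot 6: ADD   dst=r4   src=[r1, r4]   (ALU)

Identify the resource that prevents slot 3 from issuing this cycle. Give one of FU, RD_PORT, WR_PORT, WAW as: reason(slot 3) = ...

reason(slot 3) = FU

(0) want 1×MUL +1rd +1wr — yes → AL1|MU0|ME2|BR1|rd7|wr1
(1) want 1×BR +2rd +0wr — yes → AL1|MU0|ME2|BR0|rd5|wr1
(2) want 1×MUL +2rd +1wr — FU → AL1|MU0|ME2|BR0|rd5|wr1
(3) want 1×MUL +2rd +1wr — FU → AL1|MU0|ME2|BR0|rd5|wr1
(4) want 1×MUL +2rd +1wr — FU → AL1|MU0|ME2|BR0|rd5|wr1
(5) want 1×MUL +2rd +1wr — FU → AL1|MU0|ME2|BR0|rd5|wr1
(6) want 1×ALU +2rd +1wr — WAW → AL1|MU0|ME2|BR0|rd5|wr1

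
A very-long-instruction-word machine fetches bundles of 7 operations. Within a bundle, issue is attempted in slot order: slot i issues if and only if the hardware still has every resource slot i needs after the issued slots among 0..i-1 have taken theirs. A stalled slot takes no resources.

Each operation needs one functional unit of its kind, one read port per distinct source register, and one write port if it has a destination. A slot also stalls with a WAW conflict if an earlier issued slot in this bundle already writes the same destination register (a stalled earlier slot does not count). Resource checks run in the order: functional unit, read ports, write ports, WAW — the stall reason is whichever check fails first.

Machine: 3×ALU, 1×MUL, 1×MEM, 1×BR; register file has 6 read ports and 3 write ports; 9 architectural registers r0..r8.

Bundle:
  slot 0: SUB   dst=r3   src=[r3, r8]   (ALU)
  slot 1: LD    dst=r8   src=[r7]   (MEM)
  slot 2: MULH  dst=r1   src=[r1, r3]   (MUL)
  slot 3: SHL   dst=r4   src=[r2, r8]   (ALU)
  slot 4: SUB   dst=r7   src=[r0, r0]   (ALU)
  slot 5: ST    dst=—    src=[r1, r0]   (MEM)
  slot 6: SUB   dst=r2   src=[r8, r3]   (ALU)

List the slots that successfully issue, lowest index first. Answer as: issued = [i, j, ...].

issued = [0, 1, 2]

(0) want 1×ALU +2rd +1wr — yes → AL2|MU1|ME1|BR1|rd4|wr2
(1) want 1×MEM +1rd +1wr — yes → AL2|MU1|ME0|BR1|rd3|wr1
(2) want 1×MUL +2rd +1wr — yes → AL2|MU0|ME0|BR1|rd1|wr0
(3) want 1×ALU +2rd +1wr — RD_PORT → AL2|MU0|ME0|BR1|rd1|wr0
(4) want 1×ALU +1rd +1wr — WR_PORT → AL2|MU0|ME0|BR1|rd1|wr0
(5) want 1×MEM +2rd +0wr — FU → AL2|MU0|ME0|BR1|rd1|wr0
(6) want 1×ALU +2rd +1wr — RD_PORT → AL2|MU0|ME0|BR1|rd1|wr0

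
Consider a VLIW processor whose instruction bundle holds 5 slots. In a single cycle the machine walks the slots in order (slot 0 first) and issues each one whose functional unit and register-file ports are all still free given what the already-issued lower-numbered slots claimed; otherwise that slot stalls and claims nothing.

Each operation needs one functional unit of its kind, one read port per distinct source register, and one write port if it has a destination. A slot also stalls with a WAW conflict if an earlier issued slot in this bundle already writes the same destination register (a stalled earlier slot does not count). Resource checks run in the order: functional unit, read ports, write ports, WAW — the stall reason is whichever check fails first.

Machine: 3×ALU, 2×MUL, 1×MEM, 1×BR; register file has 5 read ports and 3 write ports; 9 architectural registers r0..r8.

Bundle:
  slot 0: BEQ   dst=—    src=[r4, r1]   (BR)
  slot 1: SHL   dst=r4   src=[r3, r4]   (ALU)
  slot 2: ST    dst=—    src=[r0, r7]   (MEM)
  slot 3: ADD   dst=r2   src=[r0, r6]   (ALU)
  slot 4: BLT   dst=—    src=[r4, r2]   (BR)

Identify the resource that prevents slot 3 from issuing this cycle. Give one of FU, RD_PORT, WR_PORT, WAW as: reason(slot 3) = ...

  0. BR ⇒ go  {3A/2Mu/1Ld/0B | 3r 3w}
  1. ALU→r4 ⇒ go  {2A/2Mu/1Ld/0B | 1r 2w}
  2. MEM ⇒ no(RD_PORT)  {2A/2Mu/1Ld/0B | 1r 2w}
  3. ALU→r2 ⇒ no(RD_PORT)  {2A/2Mu/1Ld/0B | 1r 2w}
  4. BR ⇒ no(FU)  {2A/2Mu/1Ld/0B | 1r 2w}

reason(slot 3) = RD_PORT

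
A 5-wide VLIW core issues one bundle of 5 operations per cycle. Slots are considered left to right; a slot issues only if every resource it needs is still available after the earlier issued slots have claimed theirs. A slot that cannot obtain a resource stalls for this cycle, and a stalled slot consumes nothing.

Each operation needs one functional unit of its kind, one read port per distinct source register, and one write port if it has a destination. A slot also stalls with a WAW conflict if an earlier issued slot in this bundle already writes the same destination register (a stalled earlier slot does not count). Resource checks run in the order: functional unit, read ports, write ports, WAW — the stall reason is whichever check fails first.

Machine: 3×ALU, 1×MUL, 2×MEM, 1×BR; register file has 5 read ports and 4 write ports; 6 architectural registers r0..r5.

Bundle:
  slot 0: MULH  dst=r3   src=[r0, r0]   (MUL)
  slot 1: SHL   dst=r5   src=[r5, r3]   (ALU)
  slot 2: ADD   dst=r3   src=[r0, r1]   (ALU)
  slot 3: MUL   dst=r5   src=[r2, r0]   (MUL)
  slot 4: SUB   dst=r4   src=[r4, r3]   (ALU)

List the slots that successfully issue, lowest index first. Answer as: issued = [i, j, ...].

(0) want 1×MUL +1rd +1wr — yes → AL3|MU0|ME2|BR1|rd4|wr3
(1) want 1×ALU +2rd +1wr — yes → AL2|MU0|ME2|BR1|rd2|wr2
(2) want 1×ALU +2rd +1wr — WAW → AL2|MU0|ME2|BR1|rd2|wr2
(3) want 1×MUL +2rd +1wr — FU → AL2|MU0|ME2|BR1|rd2|wr2
(4) want 1×ALU +2rd +1wr — yes → AL1|MU0|ME2|BR1|rd0|wr1

issued = [0, 1, 4]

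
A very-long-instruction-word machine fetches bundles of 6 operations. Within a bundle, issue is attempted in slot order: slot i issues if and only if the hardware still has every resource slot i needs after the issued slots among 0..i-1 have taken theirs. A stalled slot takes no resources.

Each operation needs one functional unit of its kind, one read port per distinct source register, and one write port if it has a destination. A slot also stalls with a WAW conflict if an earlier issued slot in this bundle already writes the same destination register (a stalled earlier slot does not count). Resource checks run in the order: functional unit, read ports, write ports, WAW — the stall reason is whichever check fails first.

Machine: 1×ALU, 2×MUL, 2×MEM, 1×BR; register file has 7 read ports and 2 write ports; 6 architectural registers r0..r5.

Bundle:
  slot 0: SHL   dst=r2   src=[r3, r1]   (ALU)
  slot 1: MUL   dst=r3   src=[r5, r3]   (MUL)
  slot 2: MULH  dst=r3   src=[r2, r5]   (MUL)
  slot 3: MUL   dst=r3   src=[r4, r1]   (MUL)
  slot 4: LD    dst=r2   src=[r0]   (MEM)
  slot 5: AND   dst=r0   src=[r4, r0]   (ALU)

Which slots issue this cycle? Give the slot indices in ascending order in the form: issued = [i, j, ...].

issued = [0, 1]

#0 ALU src=r3,r1 dispatched  <A:0 Mu:2 Ld:2 B:1 rd:5 wr:1>
#1 MUL src=r5,r3 dispatched  <A:0 Mu:1 Ld:2 B:1 rd:3 wr:0>
#2 MUL src=r2,r5 held:WR_PORT  <A:0 Mu:1 Ld:2 B:1 rd:3 wr:0>
#3 MUL src=r4,r1 held:WR_PORT  <A:0 Mu:1 Ld:2 B:1 rd:3 wr:0>
#4 MEM src=r0 held:WR_PORT  <A:0 Mu:1 Ld:2 B:1 rd:3 wr:0>
#5 ALU src=r4,r0 held:FU  <A:0 Mu:1 Ld:2 B:1 rd:3 wr:0>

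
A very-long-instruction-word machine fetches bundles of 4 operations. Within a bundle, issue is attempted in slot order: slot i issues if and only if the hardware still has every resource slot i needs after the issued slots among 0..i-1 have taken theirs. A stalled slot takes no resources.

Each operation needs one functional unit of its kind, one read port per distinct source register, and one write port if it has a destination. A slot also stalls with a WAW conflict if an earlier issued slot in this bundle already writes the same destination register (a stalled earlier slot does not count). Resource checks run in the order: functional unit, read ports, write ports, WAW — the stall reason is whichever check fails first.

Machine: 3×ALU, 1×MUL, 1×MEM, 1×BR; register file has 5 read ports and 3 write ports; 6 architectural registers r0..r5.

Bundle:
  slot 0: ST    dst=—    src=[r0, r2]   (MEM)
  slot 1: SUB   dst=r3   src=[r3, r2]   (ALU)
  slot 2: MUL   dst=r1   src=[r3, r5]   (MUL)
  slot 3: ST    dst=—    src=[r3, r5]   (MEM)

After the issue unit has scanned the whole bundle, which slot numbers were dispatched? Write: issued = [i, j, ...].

issued = [0, 1]

#0 MEM src=r0,r2 dispatched  <A:3 Mu:1 Ld:0 B:1 rd:3 wr:3>
#1 ALU src=r3,r2 dispatched  <A:2 Mu:1 Ld:0 B:1 rd:1 wr:2>
#2 MUL src=r3,r5 held:RD_PORT  <A:2 Mu:1 Ld:0 B:1 rd:1 wr:2>
#3 MEM src=r3,r5 held:FU  <A:2 Mu:1 Ld:0 B:1 rd:1 wr:2>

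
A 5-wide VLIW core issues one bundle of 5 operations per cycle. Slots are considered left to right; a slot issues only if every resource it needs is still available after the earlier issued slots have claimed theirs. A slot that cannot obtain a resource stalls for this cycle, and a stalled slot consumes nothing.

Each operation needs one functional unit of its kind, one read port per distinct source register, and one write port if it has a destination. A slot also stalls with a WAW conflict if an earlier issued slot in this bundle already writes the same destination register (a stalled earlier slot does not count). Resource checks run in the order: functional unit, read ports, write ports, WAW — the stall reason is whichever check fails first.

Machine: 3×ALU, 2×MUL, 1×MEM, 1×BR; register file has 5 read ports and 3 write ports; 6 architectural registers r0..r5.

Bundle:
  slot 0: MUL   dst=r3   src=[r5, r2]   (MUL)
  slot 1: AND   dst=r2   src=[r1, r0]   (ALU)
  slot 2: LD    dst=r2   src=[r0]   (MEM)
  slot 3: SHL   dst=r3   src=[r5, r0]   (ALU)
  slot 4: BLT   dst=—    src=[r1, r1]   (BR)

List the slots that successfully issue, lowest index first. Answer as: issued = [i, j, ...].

issued = [0, 1, 4]

  0. MUL→r3 ⇒ go  {3A/1Mu/1Ld/1B | 3r 2w}
  1. ALU→r2 ⇒ go  {2A/1Mu/1Ld/1B | 1r 1w}
  2. MEM→r2 ⇒ no(WAW)  {2A/1Mu/1Ld/1B | 1r 1w}
  3. ALU→r3 ⇒ no(RD_PORT)  {2A/1Mu/1Ld/1B | 1r 1w}
  4. BR ⇒ go  {2A/1Mu/1Ld/0B | 0r 1w}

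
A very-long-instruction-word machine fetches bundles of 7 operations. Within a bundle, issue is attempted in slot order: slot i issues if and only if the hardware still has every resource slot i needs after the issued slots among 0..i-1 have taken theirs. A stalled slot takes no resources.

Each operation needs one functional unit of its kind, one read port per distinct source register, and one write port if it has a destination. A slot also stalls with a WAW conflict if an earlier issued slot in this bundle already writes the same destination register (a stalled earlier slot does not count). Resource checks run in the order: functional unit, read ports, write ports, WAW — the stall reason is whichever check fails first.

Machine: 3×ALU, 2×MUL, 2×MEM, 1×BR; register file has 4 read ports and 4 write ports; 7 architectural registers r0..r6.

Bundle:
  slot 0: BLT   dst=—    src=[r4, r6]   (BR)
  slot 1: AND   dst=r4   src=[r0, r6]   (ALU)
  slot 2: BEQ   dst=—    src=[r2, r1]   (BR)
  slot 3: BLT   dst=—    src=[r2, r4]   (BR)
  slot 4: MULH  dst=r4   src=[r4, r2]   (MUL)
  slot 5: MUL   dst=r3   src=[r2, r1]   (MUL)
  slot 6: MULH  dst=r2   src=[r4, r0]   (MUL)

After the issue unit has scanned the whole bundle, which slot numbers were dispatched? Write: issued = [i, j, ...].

(0) want 1×BR +2rd +0wr — yes → AL3|MU2|ME2|BR0|rd2|wr4
(1) want 1×ALU +2rd +1wr — yes → AL2|MU2|ME2|BR0|rd0|wr3
(2) want 1×BR +2rd +0wr — FU → AL2|MU2|ME2|BR0|rd0|wr3
(3) want 1×BR +2rd +0wr — FU → AL2|MU2|ME2|BR0|rd0|wr3
(4) want 1×MUL +2rd +1wr — RD_PORT → AL2|MU2|ME2|BR0|rd0|wr3
(5) want 1×MUL +2rd +1wr — RD_PORT → AL2|MU2|ME2|BR0|rd0|wr3
(6) want 1×MUL +2rd +1wr — RD_PORT → AL2|MU2|ME2|BR0|rd0|wr3

issued = [0, 1]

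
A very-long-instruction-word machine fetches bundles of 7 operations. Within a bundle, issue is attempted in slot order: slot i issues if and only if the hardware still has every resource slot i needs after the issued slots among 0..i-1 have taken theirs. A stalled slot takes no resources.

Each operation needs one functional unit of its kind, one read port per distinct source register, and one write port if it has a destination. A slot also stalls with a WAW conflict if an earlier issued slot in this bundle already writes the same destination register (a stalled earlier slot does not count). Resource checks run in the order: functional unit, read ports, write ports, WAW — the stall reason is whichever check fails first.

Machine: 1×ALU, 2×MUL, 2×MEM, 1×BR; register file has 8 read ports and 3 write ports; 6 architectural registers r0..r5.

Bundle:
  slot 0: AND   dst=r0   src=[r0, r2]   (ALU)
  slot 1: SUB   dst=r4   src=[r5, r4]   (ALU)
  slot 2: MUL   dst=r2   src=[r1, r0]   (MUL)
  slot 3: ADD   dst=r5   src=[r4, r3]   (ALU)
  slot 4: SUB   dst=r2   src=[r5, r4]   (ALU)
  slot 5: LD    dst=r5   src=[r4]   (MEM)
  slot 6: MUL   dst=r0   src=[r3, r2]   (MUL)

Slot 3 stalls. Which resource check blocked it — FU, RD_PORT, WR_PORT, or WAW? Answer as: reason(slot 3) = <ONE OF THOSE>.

reason(slot 3) = FU

#0 ALU src=r0,r2 dispatched  <A:0 Mu:2 Ld:2 B:1 rd:6 wr:2>
#1 ALU src=r5,r4 held:FU  <A:0 Mu:2 Ld:2 B:1 rd:6 wr:2>
#2 MUL src=r1,r0 dispatched  <A:0 Mu:1 Ld:2 B:1 rd:4 wr:1>
#3 ALU src=r4,r3 held:FU  <A:0 Mu:1 Ld:2 B:1 rd:4 wr:1>
#4 ALU src=r5,r4 held:FU  <A:0 Mu:1 Ld:2 B:1 rd:4 wr:1>
#5 MEM src=r4 dispatched  <A:0 Mu:1 Ld:1 B:1 rd:3 wr:0>
#6 MUL src=r3,r2 held:WR_PORT  <A:0 Mu:1 Ld:1 B:1 rd:3 wr:0>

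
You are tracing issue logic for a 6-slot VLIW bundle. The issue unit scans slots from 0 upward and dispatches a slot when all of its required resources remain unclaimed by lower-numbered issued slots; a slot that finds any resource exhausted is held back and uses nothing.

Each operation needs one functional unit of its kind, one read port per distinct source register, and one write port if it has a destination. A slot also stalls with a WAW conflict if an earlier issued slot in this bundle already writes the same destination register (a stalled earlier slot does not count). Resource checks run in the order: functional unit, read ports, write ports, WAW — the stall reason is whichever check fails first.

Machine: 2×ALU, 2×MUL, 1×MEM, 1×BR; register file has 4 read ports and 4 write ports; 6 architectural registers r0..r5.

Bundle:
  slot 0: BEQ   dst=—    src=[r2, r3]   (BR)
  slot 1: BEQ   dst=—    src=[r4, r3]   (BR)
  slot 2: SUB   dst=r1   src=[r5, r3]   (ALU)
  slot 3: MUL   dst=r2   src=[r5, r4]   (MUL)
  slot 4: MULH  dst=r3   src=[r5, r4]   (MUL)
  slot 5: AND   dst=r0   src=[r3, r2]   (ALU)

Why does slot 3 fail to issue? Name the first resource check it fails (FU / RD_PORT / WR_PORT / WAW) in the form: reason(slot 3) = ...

  0. BR ⇒ go  {2A/2Mu/1Ld/0B | 2r 4w}
  1. BR ⇒ no(FU)  {2A/2Mu/1Ld/0B | 2r 4w}
  2. ALU→r1 ⇒ go  {1A/2Mu/1Ld/0B | 0r 3w}
  3. MUL→r2 ⇒ no(RD_PORT)  {1A/2Mu/1Ld/0B | 0r 3w}
  4. MUL→r3 ⇒ no(RD_PORT)  {1A/2Mu/1Ld/0B | 0r 3w}
  5. ALU→r0 ⇒ no(RD_PORT)  {1A/2Mu/1Ld/0B | 0r 3w}

reason(slot 3) = RD_PORT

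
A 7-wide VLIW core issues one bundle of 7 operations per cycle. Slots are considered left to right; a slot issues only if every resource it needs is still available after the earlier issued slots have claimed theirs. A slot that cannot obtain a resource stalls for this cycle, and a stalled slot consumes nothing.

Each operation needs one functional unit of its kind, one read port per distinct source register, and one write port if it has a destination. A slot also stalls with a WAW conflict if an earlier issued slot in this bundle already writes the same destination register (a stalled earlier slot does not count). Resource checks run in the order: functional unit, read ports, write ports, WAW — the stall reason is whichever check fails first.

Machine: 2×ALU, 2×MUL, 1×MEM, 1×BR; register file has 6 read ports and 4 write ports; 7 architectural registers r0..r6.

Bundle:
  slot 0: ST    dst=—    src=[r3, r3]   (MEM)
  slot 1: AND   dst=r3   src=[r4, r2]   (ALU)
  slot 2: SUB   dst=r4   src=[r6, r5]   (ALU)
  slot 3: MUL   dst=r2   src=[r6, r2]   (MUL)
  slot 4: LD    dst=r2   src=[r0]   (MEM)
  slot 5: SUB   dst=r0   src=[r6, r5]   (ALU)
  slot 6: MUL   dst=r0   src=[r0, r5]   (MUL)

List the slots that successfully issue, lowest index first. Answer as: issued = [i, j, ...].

(0) want 1×MEM +1rd +0wr — yes → AL2|MU2|ME0|BR1|rd5|wr4
(1) want 1×ALU +2rd +1wr — yes → AL1|MU2|ME0|BR1|rd3|wr3
(2) want 1×ALU +2rd +1wr — yes → AL0|MU2|ME0|BR1|rd1|wr2
(3) want 1×MUL +2rd +1wr — RD_PORT → AL0|MU2|ME0|BR1|rd1|wr2
(4) want 1×MEM +1rd +1wr — FU → AL0|MU2|ME0|BR1|rd1|wr2
(5) want 1×ALU +2rd +1wr — FU → AL0|MU2|ME0|BR1|rd1|wr2
(6) want 1×MUL +2rd +1wr — RD_PORT → AL0|MU2|ME0|BR1|rd1|wr2

issued = [0, 1, 2]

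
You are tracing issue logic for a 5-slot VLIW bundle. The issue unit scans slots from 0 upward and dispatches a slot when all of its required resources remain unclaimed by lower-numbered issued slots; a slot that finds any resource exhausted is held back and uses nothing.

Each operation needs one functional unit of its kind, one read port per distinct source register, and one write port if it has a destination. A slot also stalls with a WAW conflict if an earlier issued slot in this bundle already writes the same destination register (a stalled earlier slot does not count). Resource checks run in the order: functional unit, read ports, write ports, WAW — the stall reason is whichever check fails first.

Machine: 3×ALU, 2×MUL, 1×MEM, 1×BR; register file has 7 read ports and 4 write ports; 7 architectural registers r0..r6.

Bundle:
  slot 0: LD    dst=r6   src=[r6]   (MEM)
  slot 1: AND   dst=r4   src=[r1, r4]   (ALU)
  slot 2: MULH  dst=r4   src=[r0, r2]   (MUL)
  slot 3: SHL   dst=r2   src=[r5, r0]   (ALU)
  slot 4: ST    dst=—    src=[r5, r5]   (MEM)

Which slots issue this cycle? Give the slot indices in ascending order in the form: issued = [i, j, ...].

  0. MEM→r6 ⇒ go  {3A/2Mu/0Ld/1B | 6r 3w}
  1. ALU→r4 ⇒ go  {2A/2Mu/0Ld/1B | 4r 2w}
  2. MUL→r4 ⇒ no(WAW)  {2A/2Mu/0Ld/1B | 4r 2w}
  3. ALU→r2 ⇒ go  {1A/2Mu/0Ld/1B | 2r 1w}
  4. MEM ⇒ no(FU)  {1A/2Mu/0Ld/1B | 2r 1w}

issued = [0, 1, 3]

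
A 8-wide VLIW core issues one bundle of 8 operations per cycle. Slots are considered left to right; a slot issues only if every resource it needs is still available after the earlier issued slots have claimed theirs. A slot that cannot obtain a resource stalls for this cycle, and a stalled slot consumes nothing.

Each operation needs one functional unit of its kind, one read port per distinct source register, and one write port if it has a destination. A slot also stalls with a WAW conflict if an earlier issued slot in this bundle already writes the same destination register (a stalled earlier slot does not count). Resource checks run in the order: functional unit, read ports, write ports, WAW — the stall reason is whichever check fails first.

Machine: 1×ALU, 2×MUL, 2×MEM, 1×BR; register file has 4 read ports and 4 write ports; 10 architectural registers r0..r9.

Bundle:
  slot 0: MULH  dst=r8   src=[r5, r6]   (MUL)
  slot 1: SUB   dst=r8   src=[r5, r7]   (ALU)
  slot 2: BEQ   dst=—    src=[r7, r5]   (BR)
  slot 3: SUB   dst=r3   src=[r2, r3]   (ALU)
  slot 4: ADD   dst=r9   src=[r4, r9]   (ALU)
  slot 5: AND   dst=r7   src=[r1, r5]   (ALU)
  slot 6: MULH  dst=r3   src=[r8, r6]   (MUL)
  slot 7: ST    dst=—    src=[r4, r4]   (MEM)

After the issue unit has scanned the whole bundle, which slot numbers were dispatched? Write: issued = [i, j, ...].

[0] MUL needs rd=2 wr=1: ok; after: ALU=1 MUL=1 MEM=2 BR=1, R=2, W=3
[1] ALU needs rd=2 wr=1: WAW; after: ALU=1 MUL=1 MEM=2 BR=1, R=2, W=3
[2] BR needs rd=2 wr=0: ok; after: ALU=1 MUL=1 MEM=2 BR=0, R=0, W=3
[3] ALU needs rd=2 wr=1: RD_PORT; after: ALU=1 MUL=1 MEM=2 BR=0, R=0, W=3
[4] ALU needs rd=2 wr=1: RD_PORT; after: ALU=1 MUL=1 MEM=2 BR=0, R=0, W=3
[5] ALU needs rd=2 wr=1: RD_PORT; after: ALU=1 MUL=1 MEM=2 BR=0, R=0, W=3
[6] MUL needs rd=2 wr=1: RD_PORT; after: ALU=1 MUL=1 MEM=2 BR=0, R=0, W=3
[7] MEM needs rd=1 wr=0: RD_PORT; after: ALU=1 MUL=1 MEM=2 BR=0, R=0, W=3

issued = [0, 2]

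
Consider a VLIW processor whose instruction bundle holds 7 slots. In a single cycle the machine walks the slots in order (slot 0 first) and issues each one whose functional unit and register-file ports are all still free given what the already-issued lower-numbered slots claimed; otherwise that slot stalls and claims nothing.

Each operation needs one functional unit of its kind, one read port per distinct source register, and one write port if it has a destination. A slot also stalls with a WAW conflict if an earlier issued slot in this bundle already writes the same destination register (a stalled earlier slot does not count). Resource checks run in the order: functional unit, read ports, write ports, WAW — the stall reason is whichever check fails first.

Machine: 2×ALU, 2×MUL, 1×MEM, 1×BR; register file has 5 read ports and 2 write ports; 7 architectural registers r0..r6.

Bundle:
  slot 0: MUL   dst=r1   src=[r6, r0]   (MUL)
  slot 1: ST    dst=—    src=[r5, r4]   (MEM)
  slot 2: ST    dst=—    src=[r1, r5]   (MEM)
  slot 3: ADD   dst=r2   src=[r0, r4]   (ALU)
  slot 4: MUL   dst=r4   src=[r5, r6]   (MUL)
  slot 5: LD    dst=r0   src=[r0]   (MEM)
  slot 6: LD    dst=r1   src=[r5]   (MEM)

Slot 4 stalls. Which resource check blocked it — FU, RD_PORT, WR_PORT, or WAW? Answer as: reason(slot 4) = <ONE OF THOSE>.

[0] MUL needs rd=2 wr=1: ok; after: ALU=2 MUL=1 MEM=1 BR=1, R=3, W=1
[1] MEM needs rd=2 wr=0: ok; after: ALU=2 MUL=1 MEM=0 BR=1, R=1, W=1
[2] MEM needs rd=2 wr=0: FU; after: ALU=2 MUL=1 MEM=0 BR=1, R=1, W=1
[3] ALU needs rd=2 wr=1: RD_PORT; after: ALU=2 MUL=1 MEM=0 BR=1, R=1, W=1
[4] MUL needs rd=2 wr=1: RD_PORT; after: ALU=2 MUL=1 MEM=0 BR=1, R=1, W=1
[5] MEM needs rd=1 wr=1: FU; after: ALU=2 MUL=1 MEM=0 BR=1, R=1, W=1
[6] MEM needs rd=1 wr=1: FU; after: ALU=2 MUL=1 MEM=0 BR=1, R=1, W=1

reason(slot 4) = RD_PORT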